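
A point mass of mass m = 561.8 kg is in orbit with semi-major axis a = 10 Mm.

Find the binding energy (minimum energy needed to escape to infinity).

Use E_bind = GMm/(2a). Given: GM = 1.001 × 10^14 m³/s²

Convert to SI: a = 10 Mm = 1e+07 m.
Total orbital energy is E = −GMm/(2a); binding energy is E_bind = −E = GMm/(2a).
E_bind = 1.001e+14 · 561.8 / (2 · 1e+07) J ≈ 2.812e+09 J = 2.812 GJ.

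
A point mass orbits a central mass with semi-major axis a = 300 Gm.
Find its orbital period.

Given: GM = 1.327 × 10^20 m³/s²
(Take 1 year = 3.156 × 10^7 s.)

Convert to SI: a = 300 Gm = 3e+11 m.
Kepler's third law: T = 2π √(a³ / GM).
Substituting a = 3e+11 m and GM = 1.327e+20 m³/s²:
T = 2π √((3e+11)³ / 1.327e+20) s
T ≈ 8.962e+07 s = 2.84 years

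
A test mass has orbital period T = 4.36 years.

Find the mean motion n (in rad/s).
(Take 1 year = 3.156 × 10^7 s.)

Convert to SI: T = 4.36 years = 1.37602e+08 s.
n = 2π / T.
n = 2π / 1.37602e+08 s ≈ 4.566e-08 rad/s.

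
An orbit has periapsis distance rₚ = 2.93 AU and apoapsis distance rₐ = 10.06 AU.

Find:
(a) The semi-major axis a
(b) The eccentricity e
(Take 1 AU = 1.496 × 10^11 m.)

Convert to SI: rₚ = 2.93 AU = 4.38328e+11 m; rₐ = 10.06 AU = 1.50498e+12 m.
(a) a = (rₚ + rₐ) / 2 = (4.38328e+11 + 1.50498e+12) / 2 ≈ 9.717e+11 m = 6.495 AU.
(b) e = (rₐ − rₚ) / (rₐ + rₚ) = (1.50498e+12 − 4.38328e+11) / (1.50498e+12 + 4.38328e+11) ≈ 0.5489.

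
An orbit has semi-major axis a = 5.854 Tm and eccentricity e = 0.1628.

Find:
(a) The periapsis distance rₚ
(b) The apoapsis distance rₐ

Convert to SI: a = 5.854 Tm = 5.854e+12 m.
(a) rₚ = a(1 − e) = 5.854e+12 · (1 − 0.1628) = 5.854e+12 · 0.8372 ≈ 4.901e+12 m = 4.901 Tm.
(b) rₐ = a(1 + e) = 5.854e+12 · (1 + 0.1628) = 5.854e+12 · 1.1628 ≈ 6.807e+12 m = 6.807 Tm.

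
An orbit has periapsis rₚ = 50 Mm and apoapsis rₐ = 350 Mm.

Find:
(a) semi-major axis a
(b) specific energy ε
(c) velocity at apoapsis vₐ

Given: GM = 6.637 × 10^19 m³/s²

Convert to SI: rₚ = 50 Mm = 5e+07 m; rₐ = 350 Mm = 3.5e+08 m.
(a) a = (rₚ + rₐ)/2 = (5e+07 + 3.5e+08)/2 ≈ 2e+08 m
(b) With a = (rₚ + rₐ)/2 = 2e+08 m, ε = −GM/(2a) = −6.637e+19/(2 · 2e+08) J/kg ≈ -1.659e+11 J/kg
(c) With a = (rₚ + rₐ)/2 = 2e+08 m, vₐ = √(GM (2/rₐ − 1/a)) = √(6.637e+19 · (2/3.5e+08 − 1/2e+08)) m/s ≈ 2.177e+05 m/s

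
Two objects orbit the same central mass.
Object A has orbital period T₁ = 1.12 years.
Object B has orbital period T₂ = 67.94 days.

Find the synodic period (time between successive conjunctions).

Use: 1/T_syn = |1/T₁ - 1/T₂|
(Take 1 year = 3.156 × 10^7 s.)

Convert to SI: T₁ = 1.12 years = 3.53472e+07 s; T₂ = 67.94 days = 5.87002e+06 s.
T_syn = |T₁ · T₂ / (T₁ − T₂)|.
T_syn = |3.53472e+07 · 5.87002e+06 / (3.53472e+07 − 5.87002e+06)| s ≈ 7.039e+06 s = 81.47 days.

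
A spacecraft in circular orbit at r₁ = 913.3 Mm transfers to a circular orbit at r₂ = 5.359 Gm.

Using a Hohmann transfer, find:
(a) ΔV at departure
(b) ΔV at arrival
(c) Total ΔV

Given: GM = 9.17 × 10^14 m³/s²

Convert to SI: r₁ = 913.3 Mm = 9.133e+08 m; r₂ = 5.359 Gm = 5.359e+09 m.
Transfer semi-major axis: a_t = (r₁ + r₂)/2 = (9.133e+08 + 5.359e+09)/2 = 3.13615e+09 m.
Circular speeds: v₁ = √(GM/r₁) = 1002.02 m/s, v₂ = √(GM/r₂) = 413.659 m/s.
Transfer speeds (vis-viva v² = GM(2/r − 1/a_t)): v₁ᵗ = 1309.85 m/s, v₂ᵗ = 223.229 m/s.
(a) ΔV₁ = |v₁ᵗ − v₁| ≈ 307.8 m/s = 307.8 m/s.
(b) ΔV₂ = |v₂ − v₂ᵗ| ≈ 190.4 m/s = 190.4 m/s.
(c) ΔV_total = ΔV₁ + ΔV₂ ≈ 498.3 m/s = 498.3 m/s.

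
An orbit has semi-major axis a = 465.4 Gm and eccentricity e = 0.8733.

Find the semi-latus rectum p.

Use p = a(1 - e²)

Convert to SI: a = 465.4 Gm = 4.654e+11 m.
p = a (1 − e²).
p = 4.654e+11 · (1 − (0.8733)²) = 4.654e+11 · 0.237347 ≈ 1.105e+11 m = 110.5 Gm.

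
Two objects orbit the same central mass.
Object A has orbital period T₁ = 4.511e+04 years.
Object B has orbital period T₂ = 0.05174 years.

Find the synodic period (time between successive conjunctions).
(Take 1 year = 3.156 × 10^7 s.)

Convert to SI: T₁ = 4.511e+04 years = 1.42367e+12 s; T₂ = 0.05174 years = 1.63291e+06 s.
T_syn = |T₁ · T₂ / (T₁ − T₂)|.
T_syn = |1.42367e+12 · 1.63291e+06 / (1.42367e+12 − 1.63291e+06)| s ≈ 1.633e+06 s = 0.05174 years.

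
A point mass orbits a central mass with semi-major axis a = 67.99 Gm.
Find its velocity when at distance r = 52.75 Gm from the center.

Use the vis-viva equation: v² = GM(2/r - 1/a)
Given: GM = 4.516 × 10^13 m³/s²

Convert to SI: a = 67.99 Gm = 6.799e+10 m; r = 52.75 Gm = 5.275e+10 m.
Vis-viva: v = √(GM · (2/r − 1/a)).
2/r − 1/a = 2/5.275e+10 − 1/6.799e+10 = 2.32066e-11 m⁻¹.
v = √(4.516e+13 · 2.32066e-11) m/s ≈ 32.37 m/s = 32.37 m/s.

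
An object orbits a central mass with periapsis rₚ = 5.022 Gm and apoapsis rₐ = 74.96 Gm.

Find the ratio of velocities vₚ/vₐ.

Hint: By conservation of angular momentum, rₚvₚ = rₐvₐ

Convert to SI: rₚ = 5.022 Gm = 5.022e+09 m; rₐ = 74.96 Gm = 7.496e+10 m.
Conservation of angular momentum gives rₚvₚ = rₐvₐ, so vₚ/vₐ = rₐ/rₚ.
vₚ/vₐ = 7.496e+10 / 5.022e+09 ≈ 14.93.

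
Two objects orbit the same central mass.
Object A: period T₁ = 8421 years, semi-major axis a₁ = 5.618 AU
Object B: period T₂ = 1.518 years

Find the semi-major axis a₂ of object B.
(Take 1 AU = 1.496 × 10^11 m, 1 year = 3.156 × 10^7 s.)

Convert to SI: T₁ = 8421 years = 2.65767e+11 s; a₁ = 5.618 AU = 8.40453e+11 m; T₂ = 1.518 years = 4.79081e+07 s.
Kepler's third law: (T₁/T₂)² = (a₁/a₂)³ ⇒ a₂ = a₁ · (T₂/T₁)^(2/3).
T₂/T₁ = 4.79081e+07 / 2.65767e+11 = 0.000180264.
a₂ = 8.40453e+11 · (0.000180264)^(2/3) m ≈ 2.682e+09 m = 0.01793 AU.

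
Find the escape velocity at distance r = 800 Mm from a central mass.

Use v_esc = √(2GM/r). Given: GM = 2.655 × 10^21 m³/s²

Convert to SI: r = 800 Mm = 8e+08 m.
Escape velocity comes from setting total energy to zero: ½v² − GM/r = 0 ⇒ v_esc = √(2GM / r).
v_esc = √(2 · 2.655e+21 / 8e+08) m/s ≈ 2.576e+06 m/s = 2576 km/s.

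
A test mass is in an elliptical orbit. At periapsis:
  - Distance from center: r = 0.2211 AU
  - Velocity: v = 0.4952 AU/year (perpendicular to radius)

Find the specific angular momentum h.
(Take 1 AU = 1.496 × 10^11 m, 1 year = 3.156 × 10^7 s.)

Convert to SI: r = 0.2211 AU = 3.30766e+10 m; v = 0.4952 AU/year = 2347.34 m/s.
With v perpendicular to r, h = r · v.
h = 3.30766e+10 · 2347.34 m²/s ≈ 7.764e+13 m²/s.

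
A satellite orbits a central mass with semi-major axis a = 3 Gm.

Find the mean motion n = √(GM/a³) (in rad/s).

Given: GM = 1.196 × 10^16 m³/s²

Convert to SI: a = 3 Gm = 3e+09 m.
n = √(GM / a³).
n = √(1.196e+16 / (3e+09)³) rad/s ≈ 6.656e-07 rad/s.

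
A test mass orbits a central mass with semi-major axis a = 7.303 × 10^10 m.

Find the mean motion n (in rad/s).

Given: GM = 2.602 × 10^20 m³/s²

n = √(GM / a³).
n = √(2.602e+20 / (7.303e+10)³) rad/s ≈ 8.173e-07 rad/s.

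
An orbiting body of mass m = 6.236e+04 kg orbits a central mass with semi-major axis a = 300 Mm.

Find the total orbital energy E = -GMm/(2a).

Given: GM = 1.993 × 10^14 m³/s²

Convert to SI: a = 300 Mm = 3e+08 m.
E = −GMm / (2a).
E = −1.993e+14 · 6.236e+04 / (2 · 3e+08) J ≈ -2.071e+10 J = -20.71 GJ.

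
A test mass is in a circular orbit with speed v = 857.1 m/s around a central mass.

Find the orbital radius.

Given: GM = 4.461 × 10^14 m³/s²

For a circular orbit, v² = GM / r, so r = GM / v².
r = 4.461e+14 / (857.1)² m ≈ 6.073e+08 m = 607.3 Mm.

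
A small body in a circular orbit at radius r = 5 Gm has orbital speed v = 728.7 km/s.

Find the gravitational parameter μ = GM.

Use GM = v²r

Convert to SI: r = 5 Gm = 5e+09 m; v = 728.7 km/s = 728700 m/s.
For a circular orbit v² = GM/r, so GM = v² · r.
GM = (728700)² · 5e+09 m³/s² ≈ 2.655e+21 m³/s² = 2.655 × 10^21 m³/s².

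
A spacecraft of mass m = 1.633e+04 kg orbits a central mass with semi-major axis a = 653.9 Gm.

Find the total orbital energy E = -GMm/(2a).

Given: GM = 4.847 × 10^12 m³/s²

Convert to SI: a = 653.9 Gm = 6.539e+11 m.
E = −GMm / (2a).
E = −4.847e+12 · 1.633e+04 / (2 · 6.539e+11) J ≈ -6.052e+04 J = -60.52 kJ.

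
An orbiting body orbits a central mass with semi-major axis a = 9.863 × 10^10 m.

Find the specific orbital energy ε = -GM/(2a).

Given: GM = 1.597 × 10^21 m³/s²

ε = −GM / (2a).
ε = −1.597e+21 / (2 · 9.863e+10) J/kg ≈ -8.096e+09 J/kg = -8.096 GJ/kg.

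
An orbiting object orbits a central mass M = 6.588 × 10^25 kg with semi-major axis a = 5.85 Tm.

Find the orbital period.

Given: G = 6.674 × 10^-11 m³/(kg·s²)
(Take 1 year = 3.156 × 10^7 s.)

Convert to SI: a = 5.85 Tm = 5.85e+12 m.
GM = G · M = 6.674e-11 · 6.588e+25 = 4.39683e+15 m³/s².
Kepler's third law: T = 2π √(a³ / GM).
Substituting a = 5.85e+12 m and GM = 4.39683e+15 m³/s²:
T = 2π √((5.85e+12)³ / 4.39683e+15) s
T ≈ 1.341e+12 s = 4.248e+04 years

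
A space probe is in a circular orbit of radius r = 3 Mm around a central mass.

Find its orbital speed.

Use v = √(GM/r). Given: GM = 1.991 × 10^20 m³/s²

Convert to SI: r = 3 Mm = 3e+06 m.
For a circular orbit, gravity supplies the centripetal force, so v = √(GM / r).
v = √(1.991e+20 / 3e+06) m/s ≈ 8.147e+06 m/s = 8147 km/s.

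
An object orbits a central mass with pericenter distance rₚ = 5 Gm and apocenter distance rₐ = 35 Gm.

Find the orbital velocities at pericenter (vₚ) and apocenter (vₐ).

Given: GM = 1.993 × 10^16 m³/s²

Convert to SI: rₚ = 5 Gm = 5e+09 m; rₐ = 35 Gm = 3.5e+10 m.
Use the vis-viva equation v² = GM(2/r − 1/a) with a = (rₚ + rₐ)/2 = (5e+09 + 3.5e+10)/2 = 2e+10 m.
vₚ = √(GM · (2/rₚ − 1/a)) = √(1.993e+16 · (2/5e+09 − 1/2e+10)) m/s ≈ 2641 m/s = 2.641 km/s.
vₐ = √(GM · (2/rₐ − 1/a)) = √(1.993e+16 · (2/3.5e+10 − 1/2e+10)) m/s ≈ 377.3 m/s = 377.3 m/s.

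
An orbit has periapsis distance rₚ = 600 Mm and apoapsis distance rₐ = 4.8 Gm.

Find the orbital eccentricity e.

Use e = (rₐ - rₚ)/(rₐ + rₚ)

Convert to SI: rₚ = 600 Mm = 6e+08 m; rₐ = 4.8 Gm = 4.8e+09 m.
e = (rₐ − rₚ) / (rₐ + rₚ).
e = (4.8e+09 − 6e+08) / (4.8e+09 + 6e+08) = 4.2e+09 / 5.4e+09 ≈ 0.7778.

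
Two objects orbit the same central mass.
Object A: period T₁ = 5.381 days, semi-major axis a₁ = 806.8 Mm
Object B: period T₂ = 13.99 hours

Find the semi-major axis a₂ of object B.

Convert to SI: T₁ = 5.381 days = 464918 s; a₁ = 806.8 Mm = 8.068e+08 m; T₂ = 13.99 hours = 50364 s.
Kepler's third law: (T₁/T₂)² = (a₁/a₂)³ ⇒ a₂ = a₁ · (T₂/T₁)^(2/3).
T₂/T₁ = 50364 / 464918 = 0.108329.
a₂ = 8.068e+08 · (0.108329)^(2/3) m ≈ 1.833e+08 m = 183.3 Mm.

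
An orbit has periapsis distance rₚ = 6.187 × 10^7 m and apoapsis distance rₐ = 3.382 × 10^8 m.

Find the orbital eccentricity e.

e = (rₐ − rₚ) / (rₐ + rₚ).
e = (3.382e+08 − 6.187e+07) / (3.382e+08 + 6.187e+07) = 2.7633e+08 / 4.0007e+08 ≈ 0.6907.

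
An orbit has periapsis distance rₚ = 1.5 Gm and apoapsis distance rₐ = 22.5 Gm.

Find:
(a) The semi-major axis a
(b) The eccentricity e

Convert to SI: rₚ = 1.5 Gm = 1.5e+09 m; rₐ = 22.5 Gm = 2.25e+10 m.
(a) a = (rₚ + rₐ) / 2 = (1.5e+09 + 2.25e+10) / 2 ≈ 1.2e+10 m = 12 Gm.
(b) e = (rₐ − rₚ) / (rₐ + rₚ) = (2.25e+10 − 1.5e+09) / (2.25e+10 + 1.5e+09) ≈ 0.875.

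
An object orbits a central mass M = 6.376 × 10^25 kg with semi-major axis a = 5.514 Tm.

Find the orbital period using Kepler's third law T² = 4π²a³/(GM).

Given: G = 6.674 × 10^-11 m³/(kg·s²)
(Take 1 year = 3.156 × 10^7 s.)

Convert to SI: a = 5.514 Tm = 5.514e+12 m.
GM = G · M = 6.674e-11 · 6.376e+25 = 4.25534e+15 m³/s².
Kepler's third law: T = 2π √(a³ / GM).
Substituting a = 5.514e+12 m and GM = 4.25534e+15 m³/s²:
T = 2π √((5.514e+12)³ / 4.25534e+15) s
T ≈ 1.247e+12 s = 3.952e+04 years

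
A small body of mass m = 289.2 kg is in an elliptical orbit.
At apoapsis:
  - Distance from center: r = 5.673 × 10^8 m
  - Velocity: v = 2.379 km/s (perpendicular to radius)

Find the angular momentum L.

Convert to SI: v = 2.379 km/s = 2379 m/s.
Since v is perpendicular to r, L = m · v · r.
L = 289.2 · 2379 · 5.673e+08 kg·m²/s ≈ 3.903e+14 kg·m²/s.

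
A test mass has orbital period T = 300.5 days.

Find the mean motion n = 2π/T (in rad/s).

Convert to SI: T = 300.5 days = 2.59632e+07 s.
n = 2π / T.
n = 2π / 2.59632e+07 s ≈ 2.42e-07 rad/s.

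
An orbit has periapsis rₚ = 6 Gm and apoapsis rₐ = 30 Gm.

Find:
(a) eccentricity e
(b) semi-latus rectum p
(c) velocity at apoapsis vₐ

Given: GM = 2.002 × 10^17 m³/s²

Convert to SI: rₚ = 6 Gm = 6e+09 m; rₐ = 30 Gm = 3e+10 m.
(a) e = (rₐ − rₚ)/(rₐ + rₚ) = (3e+10 − 6e+09)/(3e+10 + 6e+09) ≈ 0.6667
(b) From a = (rₚ + rₐ)/2 = 1.8e+10 m and e = (rₐ − rₚ)/(rₐ + rₚ) = 0.666667, p = a(1 − e²) = 1.8e+10 · (1 − (0.666667)²) ≈ 1e+10 m
(c) With a = (rₚ + rₐ)/2 = 1.8e+10 m, vₐ = √(GM (2/rₐ − 1/a)) = √(2.002e+17 · (2/3e+10 − 1/1.8e+10)) m/s ≈ 1491 m/s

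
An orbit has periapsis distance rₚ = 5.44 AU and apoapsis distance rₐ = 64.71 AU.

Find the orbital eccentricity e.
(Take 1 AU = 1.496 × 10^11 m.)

Convert to SI: rₚ = 5.44 AU = 8.13824e+11 m; rₐ = 64.71 AU = 9.68062e+12 m.
e = (rₐ − rₚ) / (rₐ + rₚ).
e = (9.68062e+12 − 8.13824e+11) / (9.68062e+12 + 8.13824e+11) = 8.86679e+12 / 1.04944e+13 ≈ 0.8449.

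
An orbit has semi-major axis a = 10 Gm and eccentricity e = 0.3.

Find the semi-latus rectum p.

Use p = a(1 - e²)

Convert to SI: a = 10 Gm = 1e+10 m.
p = a (1 − e²).
p = 1e+10 · (1 − (0.3)²) = 1e+10 · 0.91 ≈ 9.1e+09 m = 9.1 Gm.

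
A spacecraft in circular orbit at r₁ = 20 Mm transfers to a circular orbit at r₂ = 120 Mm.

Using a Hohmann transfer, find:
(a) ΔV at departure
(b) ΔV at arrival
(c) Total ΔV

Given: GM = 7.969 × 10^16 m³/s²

Convert to SI: r₁ = 20 Mm = 2e+07 m; r₂ = 120 Mm = 1.2e+08 m.
Transfer semi-major axis: a_t = (r₁ + r₂)/2 = (2e+07 + 1.2e+08)/2 = 7e+07 m.
Circular speeds: v₁ = √(GM/r₁) = 63122.9 m/s, v₂ = √(GM/r₂) = 25769.8 m/s.
Transfer speeds (vis-viva v² = GM(2/r − 1/a_t)): v₁ᵗ = 82647.3 m/s, v₂ᵗ = 13774.5 m/s.
(a) ΔV₁ = |v₁ᵗ − v₁| ≈ 1.952e+04 m/s = 19.52 km/s.
(b) ΔV₂ = |v₂ − v₂ᵗ| ≈ 1.2e+04 m/s = 12 km/s.
(c) ΔV_total = ΔV₁ + ΔV₂ ≈ 3.152e+04 m/s = 31.52 km/s.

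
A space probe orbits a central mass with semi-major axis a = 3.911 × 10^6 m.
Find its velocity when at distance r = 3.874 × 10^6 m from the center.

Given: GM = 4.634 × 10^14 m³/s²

Vis-viva: v = √(GM · (2/r − 1/a)).
2/r − 1/a = 2/3.874e+06 − 1/3.911e+06 = 2.60573e-07 m⁻¹.
v = √(4.634e+14 · 2.60573e-07) m/s ≈ 1.099e+04 m/s = 10.99 km/s.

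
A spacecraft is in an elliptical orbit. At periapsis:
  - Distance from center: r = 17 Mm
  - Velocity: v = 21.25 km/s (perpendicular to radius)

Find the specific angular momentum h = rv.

Convert to SI: r = 17 Mm = 1.7e+07 m; v = 21.25 km/s = 21250 m/s.
With v perpendicular to r, h = r · v.
h = 1.7e+07 · 21250 m²/s ≈ 3.612e+11 m²/s.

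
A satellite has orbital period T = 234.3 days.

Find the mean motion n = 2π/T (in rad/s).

Convert to SI: T = 234.3 days = 2.02435e+07 s.
n = 2π / T.
n = 2π / 2.02435e+07 s ≈ 3.104e-07 rad/s.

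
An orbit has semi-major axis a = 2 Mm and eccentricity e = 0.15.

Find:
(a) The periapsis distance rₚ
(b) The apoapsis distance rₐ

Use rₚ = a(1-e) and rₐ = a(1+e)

Convert to SI: a = 2 Mm = 2e+06 m.
(a) rₚ = a(1 − e) = 2e+06 · (1 − 0.15) = 2e+06 · 0.85 ≈ 1.7e+06 m = 1.7 Mm.
(b) rₐ = a(1 + e) = 2e+06 · (1 + 0.15) = 2e+06 · 1.15 ≈ 2.3e+06 m = 2.3 Mm.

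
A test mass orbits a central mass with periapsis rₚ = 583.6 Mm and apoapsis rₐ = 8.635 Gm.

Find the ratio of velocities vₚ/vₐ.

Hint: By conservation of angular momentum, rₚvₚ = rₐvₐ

Convert to SI: rₚ = 583.6 Mm = 5.836e+08 m; rₐ = 8.635 Gm = 8.635e+09 m.
Conservation of angular momentum gives rₚvₚ = rₐvₐ, so vₚ/vₐ = rₐ/rₚ.
vₚ/vₐ = 8.635e+09 / 5.836e+08 ≈ 14.8.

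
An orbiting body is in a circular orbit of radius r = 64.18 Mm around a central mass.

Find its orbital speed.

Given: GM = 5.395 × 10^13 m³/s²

Convert to SI: r = 64.18 Mm = 6.418e+07 m.
For a circular orbit, gravity supplies the centripetal force, so v = √(GM / r).
v = √(5.395e+13 / 6.418e+07) m/s ≈ 916.8 m/s = 916.8 m/s.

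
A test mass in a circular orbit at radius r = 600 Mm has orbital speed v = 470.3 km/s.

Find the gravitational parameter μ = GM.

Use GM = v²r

Convert to SI: r = 600 Mm = 6e+08 m; v = 470.3 km/s = 470300 m/s.
For a circular orbit v² = GM/r, so GM = v² · r.
GM = (470300)² · 6e+08 m³/s² ≈ 1.327e+20 m³/s² = 1.327 × 10^20 m³/s².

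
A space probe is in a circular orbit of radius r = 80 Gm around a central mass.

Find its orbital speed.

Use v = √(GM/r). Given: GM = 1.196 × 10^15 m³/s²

Convert to SI: r = 80 Gm = 8e+10 m.
For a circular orbit, gravity supplies the centripetal force, so v = √(GM / r).
v = √(1.196e+15 / 8e+10) m/s ≈ 122.3 m/s = 122.3 m/s.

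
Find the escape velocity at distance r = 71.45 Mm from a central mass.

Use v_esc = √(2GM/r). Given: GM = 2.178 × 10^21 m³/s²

Convert to SI: r = 71.45 Mm = 7.145e+07 m.
Escape velocity comes from setting total energy to zero: ½v² − GM/r = 0 ⇒ v_esc = √(2GM / r).
v_esc = √(2 · 2.178e+21 / 7.145e+07) m/s ≈ 7.808e+06 m/s = 7808 km/s.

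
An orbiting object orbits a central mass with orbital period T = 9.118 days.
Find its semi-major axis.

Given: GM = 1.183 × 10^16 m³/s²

Convert to SI: T = 9.118 days = 787795 s.
Invert Kepler's third law: a = (GM · T² / (4π²))^(1/3).
Substituting T = 787795 s and GM = 1.183e+16 m³/s²:
a = (1.183e+16 · (787795)² / (4π²))^(1/3) m
a ≈ 5.708e+08 m = 570.8 Mm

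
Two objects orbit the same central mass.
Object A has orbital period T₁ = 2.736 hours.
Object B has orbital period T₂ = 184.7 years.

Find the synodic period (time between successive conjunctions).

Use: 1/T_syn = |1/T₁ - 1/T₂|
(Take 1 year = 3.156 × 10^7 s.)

Convert to SI: T₁ = 2.736 hours = 9849.6 s; T₂ = 184.7 years = 5.82913e+09 s.
T_syn = |T₁ · T₂ / (T₁ − T₂)|.
T_syn = |9849.6 · 5.82913e+09 / (9849.6 − 5.82913e+09)| s ≈ 9850 s = 2.736 hours.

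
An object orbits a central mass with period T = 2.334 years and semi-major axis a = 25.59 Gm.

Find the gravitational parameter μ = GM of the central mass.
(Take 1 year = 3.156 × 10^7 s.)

Convert to SI: T = 2.334 years = 7.3661e+07 s; a = 25.59 Gm = 2.559e+10 m.
GM = 4π² · a³ / T².
GM = 4π² · (2.559e+10)³ / (7.3661e+07)² m³/s² ≈ 1.219e+17 m³/s² = 1.219 × 10^17 m³/s².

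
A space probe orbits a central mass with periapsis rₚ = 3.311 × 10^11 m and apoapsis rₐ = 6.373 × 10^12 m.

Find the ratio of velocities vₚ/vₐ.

Conservation of angular momentum gives rₚvₚ = rₐvₐ, so vₚ/vₐ = rₐ/rₚ.
vₚ/vₐ = 6.373e+12 / 3.311e+11 ≈ 19.25.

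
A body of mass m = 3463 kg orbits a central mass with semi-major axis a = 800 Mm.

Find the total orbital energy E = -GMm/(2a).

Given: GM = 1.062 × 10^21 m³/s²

Convert to SI: a = 800 Mm = 8e+08 m.
E = −GMm / (2a).
E = −1.062e+21 · 3463 / (2 · 8e+08) J ≈ -2.299e+15 J = -2.299 PJ.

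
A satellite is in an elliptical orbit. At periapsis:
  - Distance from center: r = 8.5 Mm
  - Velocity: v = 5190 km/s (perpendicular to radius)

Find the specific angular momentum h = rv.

Convert to SI: r = 8.5 Mm = 8.5e+06 m; v = 5190 km/s = 5.19e+06 m/s.
With v perpendicular to r, h = r · v.
h = 8.5e+06 · 5.19e+06 m²/s ≈ 4.412e+13 m²/s.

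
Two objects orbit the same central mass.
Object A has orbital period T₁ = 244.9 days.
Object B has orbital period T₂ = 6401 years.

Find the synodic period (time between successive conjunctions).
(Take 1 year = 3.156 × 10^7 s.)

Convert to SI: T₁ = 244.9 days = 2.11594e+07 s; T₂ = 6401 years = 2.02016e+11 s.
T_syn = |T₁ · T₂ / (T₁ − T₂)|.
T_syn = |2.11594e+07 · 2.02016e+11 / (2.11594e+07 − 2.02016e+11)| s ≈ 2.116e+07 s = 244.9 days.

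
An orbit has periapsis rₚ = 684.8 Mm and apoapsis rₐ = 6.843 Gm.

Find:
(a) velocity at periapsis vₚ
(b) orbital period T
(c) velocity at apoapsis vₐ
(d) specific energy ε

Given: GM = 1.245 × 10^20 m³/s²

Convert to SI: rₚ = 684.8 Mm = 6.848e+08 m; rₐ = 6.843 Gm = 6.843e+09 m.
(a) With a = (rₚ + rₐ)/2 = 3.7639e+09 m, vₚ = √(GM (2/rₚ − 1/a)) = √(1.245e+20 · (2/6.848e+08 − 1/3.7639e+09)) m/s ≈ 5.749e+05 m/s
(b) With a = (rₚ + rₐ)/2 = 3.7639e+09 m, T = 2π √(a³/GM) = 2π √((3.7639e+09)³/1.245e+20) s ≈ 1.3e+05 s
(c) With a = (rₚ + rₐ)/2 = 3.7639e+09 m, vₐ = √(GM (2/rₐ − 1/a)) = √(1.245e+20 · (2/6.843e+09 − 1/3.7639e+09)) m/s ≈ 5.753e+04 m/s
(d) With a = (rₚ + rₐ)/2 = 3.7639e+09 m, ε = −GM/(2a) = −1.245e+20/(2 · 3.7639e+09) J/kg ≈ -1.654e+10 J/kg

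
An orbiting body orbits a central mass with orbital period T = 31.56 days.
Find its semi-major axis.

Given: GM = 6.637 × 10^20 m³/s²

Convert to SI: T = 31.56 days = 2.72678e+06 s.
Invert Kepler's third law: a = (GM · T² / (4π²))^(1/3).
Substituting T = 2.72678e+06 s and GM = 6.637e+20 m³/s²:
a = (6.637e+20 · (2.72678e+06)² / (4π²))^(1/3) m
a ≈ 5e+10 m = 50 Gm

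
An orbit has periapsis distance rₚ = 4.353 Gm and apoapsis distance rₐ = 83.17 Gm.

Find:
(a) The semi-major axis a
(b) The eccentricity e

Convert to SI: rₚ = 4.353 Gm = 4.353e+09 m; rₐ = 83.17 Gm = 8.317e+10 m.
(a) a = (rₚ + rₐ) / 2 = (4.353e+09 + 8.317e+10) / 2 ≈ 4.376e+10 m = 43.76 Gm.
(b) e = (rₐ − rₚ) / (rₐ + rₚ) = (8.317e+10 − 4.353e+09) / (8.317e+10 + 4.353e+09) ≈ 0.9005.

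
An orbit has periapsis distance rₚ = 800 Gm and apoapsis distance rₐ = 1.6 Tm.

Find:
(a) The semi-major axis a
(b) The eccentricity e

Convert to SI: rₚ = 800 Gm = 8e+11 m; rₐ = 1.6 Tm = 1.6e+12 m.
(a) a = (rₚ + rₐ) / 2 = (8e+11 + 1.6e+12) / 2 ≈ 1.2e+12 m = 1.2 Tm.
(b) e = (rₐ − rₚ) / (rₐ + rₚ) = (1.6e+12 − 8e+11) / (1.6e+12 + 8e+11) ≈ 0.3333.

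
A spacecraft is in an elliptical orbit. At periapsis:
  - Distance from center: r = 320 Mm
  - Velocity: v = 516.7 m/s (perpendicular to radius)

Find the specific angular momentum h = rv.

Convert to SI: r = 320 Mm = 3.2e+08 m.
With v perpendicular to r, h = r · v.
h = 3.2e+08 · 516.7 m²/s ≈ 1.653e+11 m²/s.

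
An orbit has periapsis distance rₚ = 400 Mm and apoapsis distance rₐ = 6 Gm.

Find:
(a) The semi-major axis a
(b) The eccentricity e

Convert to SI: rₚ = 400 Mm = 4e+08 m; rₐ = 6 Gm = 6e+09 m.
(a) a = (rₚ + rₐ) / 2 = (4e+08 + 6e+09) / 2 ≈ 3.2e+09 m = 3.2 Gm.
(b) e = (rₐ − rₚ) / (rₐ + rₚ) = (6e+09 − 4e+08) / (6e+09 + 4e+08) ≈ 0.875.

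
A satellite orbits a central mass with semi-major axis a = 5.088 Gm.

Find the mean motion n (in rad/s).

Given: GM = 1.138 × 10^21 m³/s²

Convert to SI: a = 5.088 Gm = 5.088e+09 m.
n = √(GM / a³).
n = √(1.138e+21 / (5.088e+09)³) rad/s ≈ 9.295e-05 rad/s.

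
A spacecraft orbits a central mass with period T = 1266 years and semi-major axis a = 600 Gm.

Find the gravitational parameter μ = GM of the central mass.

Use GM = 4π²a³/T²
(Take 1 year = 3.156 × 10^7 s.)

Convert to SI: T = 1266 years = 3.9955e+10 s; a = 600 Gm = 6e+11 m.
GM = 4π² · a³ / T².
GM = 4π² · (6e+11)³ / (3.9955e+10)² m³/s² ≈ 5.342e+15 m³/s² = 5.342 × 10^15 m³/s².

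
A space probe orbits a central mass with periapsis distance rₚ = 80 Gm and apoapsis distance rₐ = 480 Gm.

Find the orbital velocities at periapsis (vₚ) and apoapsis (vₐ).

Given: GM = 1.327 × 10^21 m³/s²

Convert to SI: rₚ = 80 Gm = 8e+10 m; rₐ = 480 Gm = 4.8e+11 m.
Use the vis-viva equation v² = GM(2/r − 1/a) with a = (rₚ + rₐ)/2 = (8e+10 + 4.8e+11)/2 = 2.8e+11 m.
vₚ = √(GM · (2/rₚ − 1/a)) = √(1.327e+21 · (2/8e+10 − 1/2.8e+11)) m/s ≈ 1.686e+05 m/s = 168.6 km/s.
vₐ = √(GM · (2/rₐ − 1/a)) = √(1.327e+21 · (2/4.8e+11 − 1/2.8e+11)) m/s ≈ 2.81e+04 m/s = 28.1 km/s.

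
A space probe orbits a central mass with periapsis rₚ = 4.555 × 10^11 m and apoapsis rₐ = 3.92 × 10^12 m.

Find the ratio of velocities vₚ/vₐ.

Conservation of angular momentum gives rₚvₚ = rₐvₐ, so vₚ/vₐ = rₐ/rₚ.
vₚ/vₐ = 3.92e+12 / 4.555e+11 ≈ 8.606.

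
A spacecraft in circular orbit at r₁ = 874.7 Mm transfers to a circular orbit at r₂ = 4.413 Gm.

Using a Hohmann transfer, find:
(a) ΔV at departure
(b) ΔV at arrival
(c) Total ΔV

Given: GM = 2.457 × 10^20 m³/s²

Convert to SI: r₁ = 874.7 Mm = 8.747e+08 m; r₂ = 4.413 Gm = 4.413e+09 m.
Transfer semi-major axis: a_t = (r₁ + r₂)/2 = (8.747e+08 + 4.413e+09)/2 = 2.64385e+09 m.
Circular speeds: v₁ = √(GM/r₁) = 529997 m/s, v₂ = √(GM/r₂) = 235958 m/s.
Transfer speeds (vis-viva v² = GM(2/r − 1/a_t)): v₁ᵗ = 684733 m/s, v₂ᵗ = 135721 m/s.
(a) ΔV₁ = |v₁ᵗ − v₁| ≈ 1.547e+05 m/s = 154.7 km/s.
(b) ΔV₂ = |v₂ − v₂ᵗ| ≈ 1.002e+05 m/s = 100.2 km/s.
(c) ΔV_total = ΔV₁ + ΔV₂ ≈ 2.55e+05 m/s = 255 km/s.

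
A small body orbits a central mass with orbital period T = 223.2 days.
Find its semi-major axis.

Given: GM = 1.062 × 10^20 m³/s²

Convert to SI: T = 223.2 days = 1.92845e+07 s.
Invert Kepler's third law: a = (GM · T² / (4π²))^(1/3).
Substituting T = 1.92845e+07 s and GM = 1.062e+20 m³/s²:
a = (1.062e+20 · (1.92845e+07)² / (4π²))^(1/3) m
a ≈ 1e+11 m = 100 Gm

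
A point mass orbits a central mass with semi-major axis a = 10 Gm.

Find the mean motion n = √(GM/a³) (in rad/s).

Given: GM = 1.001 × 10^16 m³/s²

Convert to SI: a = 10 Gm = 1e+10 m.
n = √(GM / a³).
n = √(1.001e+16 / (1e+10)³) rad/s ≈ 1e-07 rad/s.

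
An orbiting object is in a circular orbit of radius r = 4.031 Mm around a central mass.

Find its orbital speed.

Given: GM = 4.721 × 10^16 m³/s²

Convert to SI: r = 4.031 Mm = 4.031e+06 m.
For a circular orbit, gravity supplies the centripetal force, so v = √(GM / r).
v = √(4.721e+16 / 4.031e+06) m/s ≈ 1.082e+05 m/s = 108.2 km/s.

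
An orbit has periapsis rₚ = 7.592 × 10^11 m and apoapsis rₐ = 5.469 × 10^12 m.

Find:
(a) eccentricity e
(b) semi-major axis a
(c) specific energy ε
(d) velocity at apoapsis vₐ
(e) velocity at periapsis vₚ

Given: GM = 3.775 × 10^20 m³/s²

(a) e = (rₐ − rₚ)/(rₐ + rₚ) = (5.469e+12 − 7.592e+11)/(5.469e+12 + 7.592e+11) ≈ 0.7562
(b) a = (rₚ + rₐ)/2 = (7.592e+11 + 5.469e+12)/2 ≈ 3.114e+12 m
(c) With a = (rₚ + rₐ)/2 = 3.1141e+12 m, ε = −GM/(2a) = −3.775e+20/(2 · 3.1141e+12) J/kg ≈ -6.061e+07 J/kg
(d) With a = (rₚ + rₐ)/2 = 3.1141e+12 m, vₐ = √(GM (2/rₐ − 1/a)) = √(3.775e+20 · (2/5.469e+12 − 1/3.1141e+12)) m/s ≈ 4102 m/s
(e) With a = (rₚ + rₐ)/2 = 3.1141e+12 m, vₚ = √(GM (2/rₚ − 1/a)) = √(3.775e+20 · (2/7.592e+11 − 1/3.1141e+12)) m/s ≈ 2.955e+04 m/s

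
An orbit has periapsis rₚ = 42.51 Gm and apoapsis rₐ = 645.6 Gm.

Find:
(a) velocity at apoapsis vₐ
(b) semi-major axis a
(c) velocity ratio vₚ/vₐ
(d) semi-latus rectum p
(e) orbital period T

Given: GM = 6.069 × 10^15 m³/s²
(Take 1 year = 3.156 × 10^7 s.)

Convert to SI: rₚ = 42.51 Gm = 4.251e+10 m; rₐ = 645.6 Gm = 6.456e+11 m.
(a) With a = (rₚ + rₐ)/2 = 3.44055e+11 m, vₐ = √(GM (2/rₐ − 1/a)) = √(6.069e+15 · (2/6.456e+11 − 1/3.44055e+11)) m/s ≈ 34.08 m/s
(b) a = (rₚ + rₐ)/2 = (4.251e+10 + 6.456e+11)/2 ≈ 3.441e+11 m
(c) Conservation of angular momentum (rₚvₚ = rₐvₐ) gives vₚ/vₐ = rₐ/rₚ = 6.456e+11/4.251e+10 ≈ 15.19
(d) From a = (rₚ + rₐ)/2 = 3.44055e+11 m and e = (rₐ − rₚ)/(rₐ + rₚ) = 0.876444, p = a(1 − e²) = 3.44055e+11 · (1 − (0.876444)²) ≈ 7.977e+10 m
(e) With a = (rₚ + rₐ)/2 = 3.44055e+11 m, T = 2π √(a³/GM) = 2π √((3.44055e+11)³/6.069e+15) s ≈ 1.628e+10 s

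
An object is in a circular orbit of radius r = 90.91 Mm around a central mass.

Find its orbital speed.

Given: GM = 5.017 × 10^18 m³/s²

Convert to SI: r = 90.91 Mm = 9.091e+07 m.
For a circular orbit, gravity supplies the centripetal force, so v = √(GM / r).
v = √(5.017e+18 / 9.091e+07) m/s ≈ 2.349e+05 m/s = 234.9 km/s.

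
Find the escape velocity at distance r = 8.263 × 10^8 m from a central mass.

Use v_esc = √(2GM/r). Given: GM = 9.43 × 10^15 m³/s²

Escape velocity comes from setting total energy to zero: ½v² − GM/r = 0 ⇒ v_esc = √(2GM / r).
v_esc = √(2 · 9.43e+15 / 8.263e+08) m/s ≈ 4778 m/s = 4.778 km/s.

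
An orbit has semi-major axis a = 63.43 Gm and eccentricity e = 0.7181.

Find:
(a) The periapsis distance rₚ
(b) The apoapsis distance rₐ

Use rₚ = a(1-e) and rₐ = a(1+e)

Convert to SI: a = 63.43 Gm = 6.343e+10 m.
(a) rₚ = a(1 − e) = 6.343e+10 · (1 − 0.7181) = 6.343e+10 · 0.2819 ≈ 1.788e+10 m = 17.88 Gm.
(b) rₐ = a(1 + e) = 6.343e+10 · (1 + 0.7181) = 6.343e+10 · 1.7181 ≈ 1.09e+11 m = 109 Gm.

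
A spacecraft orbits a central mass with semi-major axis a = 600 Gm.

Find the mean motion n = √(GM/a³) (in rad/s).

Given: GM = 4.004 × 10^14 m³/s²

Convert to SI: a = 600 Gm = 6e+11 m.
n = √(GM / a³).
n = √(4.004e+14 / (6e+11)³) rad/s ≈ 4.305e-11 rad/s.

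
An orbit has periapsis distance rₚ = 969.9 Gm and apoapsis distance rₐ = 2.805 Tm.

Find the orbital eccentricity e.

Convert to SI: rₚ = 969.9 Gm = 9.699e+11 m; rₐ = 2.805 Tm = 2.805e+12 m.
e = (rₐ − rₚ) / (rₐ + rₚ).
e = (2.805e+12 − 9.699e+11) / (2.805e+12 + 9.699e+11) = 1.8351e+12 / 3.7749e+12 ≈ 0.4861.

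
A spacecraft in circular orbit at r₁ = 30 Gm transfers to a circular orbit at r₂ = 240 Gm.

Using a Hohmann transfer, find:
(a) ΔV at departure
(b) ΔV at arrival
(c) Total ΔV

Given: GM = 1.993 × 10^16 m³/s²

Convert to SI: r₁ = 30 Gm = 3e+10 m; r₂ = 240 Gm = 2.4e+11 m.
Transfer semi-major axis: a_t = (r₁ + r₂)/2 = (3e+10 + 2.4e+11)/2 = 1.35e+11 m.
Circular speeds: v₁ = √(GM/r₁) = 815.066 m/s, v₂ = √(GM/r₂) = 288.17 m/s.
Transfer speeds (vis-viva v² = GM(2/r − 1/a_t)): v₁ᵗ = 1086.76 m/s, v₂ᵗ = 135.844 m/s.
(a) ΔV₁ = |v₁ᵗ − v₁| ≈ 271.7 m/s = 271.7 m/s.
(b) ΔV₂ = |v₂ − v₂ᵗ| ≈ 152.3 m/s = 152.3 m/s.
(c) ΔV_total = ΔV₁ + ΔV₂ ≈ 424 m/s = 424 m/s.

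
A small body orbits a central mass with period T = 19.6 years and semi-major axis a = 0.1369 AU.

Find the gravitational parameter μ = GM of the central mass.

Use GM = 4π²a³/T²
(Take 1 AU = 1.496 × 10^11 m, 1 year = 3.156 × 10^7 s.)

Convert to SI: T = 19.6 years = 6.18576e+08 s; a = 0.1369 AU = 2.04802e+10 m.
GM = 4π² · a³ / T².
GM = 4π² · (2.04802e+10)³ / (6.18576e+08)² m³/s² ≈ 8.863e+14 m³/s² = 8.863 × 10^14 m³/s².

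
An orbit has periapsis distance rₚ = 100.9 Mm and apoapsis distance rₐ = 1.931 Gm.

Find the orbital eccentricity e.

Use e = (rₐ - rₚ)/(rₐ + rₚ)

Convert to SI: rₚ = 100.9 Mm = 1.009e+08 m; rₐ = 1.931 Gm = 1.931e+09 m.
e = (rₐ − rₚ) / (rₐ + rₚ).
e = (1.931e+09 − 1.009e+08) / (1.931e+09 + 1.009e+08) = 1.8301e+09 / 2.0319e+09 ≈ 0.9007.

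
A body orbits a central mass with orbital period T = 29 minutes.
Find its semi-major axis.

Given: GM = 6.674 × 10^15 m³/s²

Convert to SI: T = 29 minutes = 1740 s.
Invert Kepler's third law: a = (GM · T² / (4π²))^(1/3).
Substituting T = 1740 s and GM = 6.674e+15 m³/s²:
a = (6.674e+15 · (1740)² / (4π²))^(1/3) m
a ≈ 7.999e+06 m = 7.999 Mm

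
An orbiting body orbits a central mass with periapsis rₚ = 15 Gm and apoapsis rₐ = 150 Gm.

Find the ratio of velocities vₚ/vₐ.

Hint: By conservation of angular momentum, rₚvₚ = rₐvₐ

Convert to SI: rₚ = 15 Gm = 1.5e+10 m; rₐ = 150 Gm = 1.5e+11 m.
Conservation of angular momentum gives rₚvₚ = rₐvₐ, so vₚ/vₐ = rₐ/rₚ.
vₚ/vₐ = 1.5e+11 / 1.5e+10 ≈ 10.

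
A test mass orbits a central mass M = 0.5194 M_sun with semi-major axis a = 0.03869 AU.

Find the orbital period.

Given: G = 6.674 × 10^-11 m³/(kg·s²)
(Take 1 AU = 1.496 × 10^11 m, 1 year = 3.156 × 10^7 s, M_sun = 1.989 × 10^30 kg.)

Convert to SI: a = 0.03869 AU = 5.78802e+09 m; M = 0.5194 M_sun = 1.03309e+30 kg.
GM = G · M = 6.674e-11 · 1.03309e+30 = 6.89482e+19 m³/s².
Kepler's third law: T = 2π √(a³ / GM).
Substituting a = 5.78802e+09 m and GM = 6.89482e+19 m³/s²:
T = 2π √((5.78802e+09)³ / 6.89482e+19) s
T ≈ 3.332e+05 s = 0.01056 years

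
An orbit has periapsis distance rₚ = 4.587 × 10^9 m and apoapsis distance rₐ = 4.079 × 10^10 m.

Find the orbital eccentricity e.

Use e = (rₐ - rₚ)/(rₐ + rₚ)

e = (rₐ − rₚ) / (rₐ + rₚ).
e = (4.079e+10 − 4.587e+09) / (4.079e+10 + 4.587e+09) = 3.6203e+10 / 4.5377e+10 ≈ 0.7978.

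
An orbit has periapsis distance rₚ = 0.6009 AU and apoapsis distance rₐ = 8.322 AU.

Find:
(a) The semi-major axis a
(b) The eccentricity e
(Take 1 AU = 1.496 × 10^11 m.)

Convert to SI: rₚ = 0.6009 AU = 8.98946e+10 m; rₐ = 8.322 AU = 1.24497e+12 m.
(a) a = (rₚ + rₐ) / 2 = (8.98946e+10 + 1.24497e+12) / 2 ≈ 6.674e+11 m = 4.461 AU.
(b) e = (rₐ − rₚ) / (rₐ + rₚ) = (1.24497e+12 − 8.98946e+10) / (1.24497e+12 + 8.98946e+10) ≈ 0.8653.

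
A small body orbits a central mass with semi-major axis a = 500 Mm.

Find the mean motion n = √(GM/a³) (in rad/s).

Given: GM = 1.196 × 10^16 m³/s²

Convert to SI: a = 500 Mm = 5e+08 m.
n = √(GM / a³).
n = √(1.196e+16 / (5e+08)³) rad/s ≈ 9.782e-06 rad/s.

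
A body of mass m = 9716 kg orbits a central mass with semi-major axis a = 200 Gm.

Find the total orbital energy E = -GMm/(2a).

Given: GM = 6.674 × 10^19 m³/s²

Convert to SI: a = 200 Gm = 2e+11 m.
E = −GMm / (2a).
E = −6.674e+19 · 9716 / (2 · 2e+11) J ≈ -1.621e+12 J = -1.621 TJ.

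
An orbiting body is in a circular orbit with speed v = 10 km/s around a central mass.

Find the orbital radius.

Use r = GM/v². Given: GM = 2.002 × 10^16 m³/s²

Convert to SI: v = 10 km/s = 10000 m/s.
For a circular orbit, v² = GM / r, so r = GM / v².
r = 2.002e+16 / (10000)² m ≈ 2.002e+08 m = 200.2 Mm.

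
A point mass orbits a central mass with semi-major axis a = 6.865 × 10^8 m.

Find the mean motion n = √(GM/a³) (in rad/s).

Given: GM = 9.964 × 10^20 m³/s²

n = √(GM / a³).
n = √(9.964e+20 / (6.865e+08)³) rad/s ≈ 0.001755 rad/s.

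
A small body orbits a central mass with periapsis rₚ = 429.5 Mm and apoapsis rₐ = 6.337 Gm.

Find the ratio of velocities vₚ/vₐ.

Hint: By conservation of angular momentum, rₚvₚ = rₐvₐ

Convert to SI: rₚ = 429.5 Mm = 4.295e+08 m; rₐ = 6.337 Gm = 6.337e+09 m.
Conservation of angular momentum gives rₚvₚ = rₐvₐ, so vₚ/vₐ = rₐ/rₚ.
vₚ/vₐ = 6.337e+09 / 4.295e+08 ≈ 14.75.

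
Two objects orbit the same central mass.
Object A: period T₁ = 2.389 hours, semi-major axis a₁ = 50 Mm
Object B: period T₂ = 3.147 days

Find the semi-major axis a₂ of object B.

Convert to SI: T₁ = 2.389 hours = 8600.4 s; a₁ = 50 Mm = 5e+07 m; T₂ = 3.147 days = 271901 s.
Kepler's third law: (T₁/T₂)² = (a₁/a₂)³ ⇒ a₂ = a₁ · (T₂/T₁)^(2/3).
T₂/T₁ = 271901 / 8600.4 = 31.6149.
a₂ = 5e+07 · (31.6149)^(2/3) m ≈ 4.999e+08 m = 499.9 Mm.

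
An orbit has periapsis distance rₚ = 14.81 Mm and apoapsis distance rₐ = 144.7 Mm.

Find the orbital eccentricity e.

Convert to SI: rₚ = 14.81 Mm = 1.481e+07 m; rₐ = 144.7 Mm = 1.447e+08 m.
e = (rₐ − rₚ) / (rₐ + rₚ).
e = (1.447e+08 − 1.481e+07) / (1.447e+08 + 1.481e+07) = 1.2989e+08 / 1.5951e+08 ≈ 0.8143.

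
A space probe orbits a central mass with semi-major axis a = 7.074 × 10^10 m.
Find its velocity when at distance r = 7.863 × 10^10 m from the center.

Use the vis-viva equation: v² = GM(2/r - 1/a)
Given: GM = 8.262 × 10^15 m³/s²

Vis-viva: v = √(GM · (2/r − 1/a)).
2/r − 1/a = 2/7.863e+10 − 1/7.074e+10 = 1.12993e-11 m⁻¹.
v = √(8.262e+15 · 1.12993e-11) m/s ≈ 305.5 m/s = 305.5 m/s.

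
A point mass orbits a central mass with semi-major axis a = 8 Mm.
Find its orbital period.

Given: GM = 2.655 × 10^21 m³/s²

Convert to SI: a = 8 Mm = 8e+06 m.
Kepler's third law: T = 2π √(a³ / GM).
Substituting a = 8e+06 m and GM = 2.655e+21 m³/s²:
T = 2π √((8e+06)³ / 2.655e+21) s
T ≈ 2.759 s = 2.759 seconds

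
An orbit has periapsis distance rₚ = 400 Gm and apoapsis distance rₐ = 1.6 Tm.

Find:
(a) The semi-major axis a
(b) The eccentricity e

Convert to SI: rₚ = 400 Gm = 4e+11 m; rₐ = 1.6 Tm = 1.6e+12 m.
(a) a = (rₚ + rₐ) / 2 = (4e+11 + 1.6e+12) / 2 ≈ 1e+12 m = 1 Tm.
(b) e = (rₐ − rₚ) / (rₐ + rₚ) = (1.6e+12 − 4e+11) / (1.6e+12 + 4e+11) ≈ 0.6.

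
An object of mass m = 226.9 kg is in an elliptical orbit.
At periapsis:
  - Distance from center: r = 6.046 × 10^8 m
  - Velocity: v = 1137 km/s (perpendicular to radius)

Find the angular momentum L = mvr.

Convert to SI: v = 1137 km/s = 1.137e+06 m/s.
Since v is perpendicular to r, L = m · v · r.
L = 226.9 · 1.137e+06 · 6.046e+08 kg·m²/s ≈ 1.56e+17 kg·m²/s.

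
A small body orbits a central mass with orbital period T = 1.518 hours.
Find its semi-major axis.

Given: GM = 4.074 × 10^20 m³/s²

Convert to SI: T = 1.518 hours = 5464.8 s.
Invert Kepler's third law: a = (GM · T² / (4π²))^(1/3).
Substituting T = 5464.8 s and GM = 4.074e+20 m³/s²:
a = (4.074e+20 · (5464.8)² / (4π²))^(1/3) m
a ≈ 6.755e+08 m = 675.5 Mm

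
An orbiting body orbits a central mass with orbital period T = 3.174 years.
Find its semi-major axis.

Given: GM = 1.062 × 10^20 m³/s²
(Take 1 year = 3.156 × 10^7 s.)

Convert to SI: T = 3.174 years = 1.00171e+08 s.
Invert Kepler's third law: a = (GM · T² / (4π²))^(1/3).
Substituting T = 1.00171e+08 s and GM = 1.062e+20 m³/s²:
a = (1.062e+20 · (1.00171e+08)² / (4π²))^(1/3) m
a ≈ 3e+11 m = 300 Gm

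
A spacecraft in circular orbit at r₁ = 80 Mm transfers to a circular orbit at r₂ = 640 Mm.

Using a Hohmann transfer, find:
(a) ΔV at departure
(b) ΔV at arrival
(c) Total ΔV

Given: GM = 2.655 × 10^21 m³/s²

Convert to SI: r₁ = 80 Mm = 8e+07 m; r₂ = 640 Mm = 6.4e+08 m.
Transfer semi-major axis: a_t = (r₁ + r₂)/2 = (8e+07 + 6.4e+08)/2 = 3.6e+08 m.
Circular speeds: v₁ = √(GM/r₁) = 5.76086e+06 m/s, v₂ = √(GM/r₂) = 2.03677e+06 m/s.
Transfer speeds (vis-viva v² = GM(2/r − 1/a_t)): v₁ᵗ = 7.68115e+06 m/s, v₂ᵗ = 960143 m/s.
(a) ΔV₁ = |v₁ᵗ − v₁| ≈ 1.92e+06 m/s = 1920 km/s.
(b) ΔV₂ = |v₂ − v₂ᵗ| ≈ 1.077e+06 m/s = 1077 km/s.
(c) ΔV_total = ΔV₁ + ΔV₂ ≈ 2.997e+06 m/s = 2997 km/s.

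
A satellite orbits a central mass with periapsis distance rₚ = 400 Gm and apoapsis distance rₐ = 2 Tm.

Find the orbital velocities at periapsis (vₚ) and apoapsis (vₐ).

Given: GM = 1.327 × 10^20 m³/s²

Convert to SI: rₚ = 400 Gm = 4e+11 m; rₐ = 2 Tm = 2e+12 m.
Use the vis-viva equation v² = GM(2/r − 1/a) with a = (rₚ + rₐ)/2 = (4e+11 + 2e+12)/2 = 1.2e+12 m.
vₚ = √(GM · (2/rₚ − 1/a)) = √(1.327e+20 · (2/4e+11 − 1/1.2e+12)) m/s ≈ 2.351e+04 m/s = 23.51 km/s.
vₐ = √(GM · (2/rₐ − 1/a)) = √(1.327e+20 · (2/2e+12 − 1/1.2e+12)) m/s ≈ 4703 m/s = 4.703 km/s.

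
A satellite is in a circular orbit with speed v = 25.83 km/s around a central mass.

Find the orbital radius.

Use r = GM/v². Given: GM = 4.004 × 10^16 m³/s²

Convert to SI: v = 25.83 km/s = 25830 m/s.
For a circular orbit, v² = GM / r, so r = GM / v².
r = 4.004e+16 / (25830)² m ≈ 6.001e+07 m = 60.01 Mm.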